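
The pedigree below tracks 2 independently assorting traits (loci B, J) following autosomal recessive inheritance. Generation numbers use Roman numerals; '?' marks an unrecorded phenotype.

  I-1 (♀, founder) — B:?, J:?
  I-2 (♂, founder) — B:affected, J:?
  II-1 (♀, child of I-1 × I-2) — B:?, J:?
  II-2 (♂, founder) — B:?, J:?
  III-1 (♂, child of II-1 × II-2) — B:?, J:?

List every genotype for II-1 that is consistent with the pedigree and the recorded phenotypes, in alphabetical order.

B/I-1 ? ·: BB|Bb|bb
B/I-2 aff ·: bb
B/II-1 ? I-1×I-2: Bb|bb
B/II-2 ? ·: BB|Bb|bb
B/III-1 ? II-1×II-2: BB|Bb|bb
⇒ B over [I-1,I-2,II-1,II-2,III-1]: 22 consistent
J/I-1 ? ·: JJ|Jj|jj
J/I-2 ? ·: JJ|Jj|jj
J/II-1 ? I-1×I-2: JJ|Jj|jj
J/II-2 ? ·: JJ|Jj|jj
J/III-1 ? II-1×II-2: JJ|Jj|jj
⇒ J over [I-1,I-2,II-1,II-2,III-1]: 81 consistent

II-1 ∈ {Bb JJ, Bb Jj, Bb jj, bb JJ, bb Jj, bb jj}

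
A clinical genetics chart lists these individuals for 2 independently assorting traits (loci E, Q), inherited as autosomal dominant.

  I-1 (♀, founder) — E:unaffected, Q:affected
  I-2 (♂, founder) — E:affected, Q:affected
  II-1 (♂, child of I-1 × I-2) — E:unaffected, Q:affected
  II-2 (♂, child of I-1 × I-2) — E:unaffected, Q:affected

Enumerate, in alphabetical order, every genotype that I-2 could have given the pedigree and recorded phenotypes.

E/I-1 un ·: ee
E/I-2 aff ·: Ee
E/II-1 un I-1×I-2: ee
E/II-2 un I-1×I-2: ee
⇒ E over [I-1,I-2,II-1,II-2]: 1 consistent
Q/I-1 aff ·: Qq|QQ
Q/I-2 aff ·: Qq|QQ
Q/II-1 aff I-1×I-2: Qq|QQ
Q/II-2 aff I-1×I-2: Qq|QQ
⇒ Q over [I-1,I-2,II-1,II-2]: 13 consistent

I-2 ∈ {Ee QQ, Ee Qq}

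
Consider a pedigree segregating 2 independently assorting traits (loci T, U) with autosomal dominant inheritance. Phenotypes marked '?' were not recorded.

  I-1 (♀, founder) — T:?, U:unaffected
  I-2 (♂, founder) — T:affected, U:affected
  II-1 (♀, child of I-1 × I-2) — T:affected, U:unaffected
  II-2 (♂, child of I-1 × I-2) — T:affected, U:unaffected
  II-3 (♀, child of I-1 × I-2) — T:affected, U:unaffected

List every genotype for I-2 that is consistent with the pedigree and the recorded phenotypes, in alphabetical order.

T/I-1 ? ·: tt|Tt|TT
T/I-2 aff ·: Tt|TT
T/II-1 aff I-1×I-2: Tt|TT
T/II-2 aff I-1×I-2: Tt|TT
T/II-3 aff I-1×I-2: Tt|TT
⇒ T over [I-1,I-2,II-1,II-2,II-3]: 27 consistent
U/I-1 un ·: uu
U/I-2 aff ·: Uu
U/II-1 un I-1×I-2: uu
U/II-2 un I-1×I-2: uu
U/II-3 un I-1×I-2: uu
⇒ U over [I-1,I-2,II-1,II-2,II-3]: 1 consistent

I-2 ∈ {TT Uu, Tt Uu}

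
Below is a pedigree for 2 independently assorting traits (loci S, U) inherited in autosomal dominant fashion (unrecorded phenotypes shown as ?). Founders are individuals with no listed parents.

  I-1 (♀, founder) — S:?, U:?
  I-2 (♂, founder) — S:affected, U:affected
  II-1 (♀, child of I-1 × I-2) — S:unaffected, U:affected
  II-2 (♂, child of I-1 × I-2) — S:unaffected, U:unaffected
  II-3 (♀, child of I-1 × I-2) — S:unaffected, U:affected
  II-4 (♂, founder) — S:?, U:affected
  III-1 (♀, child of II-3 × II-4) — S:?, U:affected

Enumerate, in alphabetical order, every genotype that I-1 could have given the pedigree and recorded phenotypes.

S/I-1 ? ·: ss|Ss
S/I-2 aff ·: Ss
S/II-1 un I-1×I-2: ss
S/II-2 un I-1×I-2: ss
S/II-3 un I-1×I-2: ss
S/II-4 ? ·: ss|Ss|SS
S/III-1 ? II-3×II-4: ss|Ss
⇒ S over [I-1,I-2,II-1,II-2,II-3,II-4,III-1]: 8 consistent
U/I-1 ? ·: uu|Uu
U/I-2 aff ·: Uu
U/II-1 aff I-1×I-2: Uu|UU
U/II-2 un I-1×I-2: uu
U/II-3 aff I-1×I-2: Uu|UU
U/II-4 aff ·: Uu|UU
U/III-1 aff II-3×II-4: Uu|UU
⇒ U over [I-1,I-2,II-1,II-2,II-3,II-4,III-1]: 18 consistent

I-1 ∈ {Ss Uu, Ss uu, ss Uu, ss uu}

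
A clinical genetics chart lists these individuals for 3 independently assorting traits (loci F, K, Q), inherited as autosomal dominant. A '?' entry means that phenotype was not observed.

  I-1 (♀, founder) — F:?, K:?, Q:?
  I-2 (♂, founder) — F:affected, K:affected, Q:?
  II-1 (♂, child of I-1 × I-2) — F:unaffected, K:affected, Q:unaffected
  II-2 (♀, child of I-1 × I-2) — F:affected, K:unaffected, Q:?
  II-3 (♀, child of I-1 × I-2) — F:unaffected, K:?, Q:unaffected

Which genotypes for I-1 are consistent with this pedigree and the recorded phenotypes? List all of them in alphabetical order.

I-1 ∈ {Ff Kk Qq, Ff Kk qq, Ff kk Qq, Ff kk qq, ff Kk Qq, ff Kk qq, ff kk Qq, ff kk qq}

F/I-1 ? ·: ff|Ff
F/I-2 aff ·: Ff
F/II-1 un I-1×I-2: ff
F/II-2 aff I-1×I-2: Ff|FF
F/II-3 un I-1×I-2: ff
⇒ F over [I-1,I-2,II-1,II-2,II-3]: 3 consistent
K/I-1 ? ·: kk|Kk
K/I-2 aff ·: Kk
K/II-1 aff I-1×I-2: Kk|KK
K/II-2 un I-1×I-2: kk
K/II-3 ? I-1×I-2: kk|Kk|KK
⇒ K over [I-1,I-2,II-1,II-2,II-3]: 8 consistent
Q/I-1 ? ·: qq|Qq
Q/I-2 ? ·: qq|Qq
Q/II-1 un I-1×I-2: qq
Q/II-2 ? I-1×I-2: qq|Qq|QQ
Q/II-3 un I-1×I-2: qq
⇒ Q over [I-1,I-2,II-1,II-2,II-3]: 8 consistent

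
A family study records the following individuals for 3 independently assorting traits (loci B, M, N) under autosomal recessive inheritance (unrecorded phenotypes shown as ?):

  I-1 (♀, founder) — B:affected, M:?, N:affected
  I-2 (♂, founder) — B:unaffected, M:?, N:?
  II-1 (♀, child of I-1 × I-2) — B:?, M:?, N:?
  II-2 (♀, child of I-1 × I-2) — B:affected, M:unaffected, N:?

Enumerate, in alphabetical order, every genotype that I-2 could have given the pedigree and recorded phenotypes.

B/I-1 aff ·: bb
B/I-2 un ·: Bb
B/II-1 ? I-1×I-2: Bb|bb
B/II-2 aff I-1×I-2: bb
⇒ B over [I-1,I-2,II-1,II-2]: 2 consistent
M/I-1 ? ·: MM|Mm|mm
M/I-2 ? ·: MM|Mm|mm
M/II-1 ? I-1×I-2: MM|Mm|mm
M/II-2 un I-1×I-2: MM|Mm
⇒ M over [I-1,I-2,II-1,II-2]: 21 consistent
N/I-1 aff ·: nn
N/I-2 ? ·: NN|Nn|nn
N/II-1 ? I-1×I-2: Nn|nn
N/II-2 ? I-1×I-2: Nn|nn
⇒ N over [I-1,I-2,II-1,II-2]: 6 consistent

I-2 ∈ {Bb MM NN, Bb MM Nn, Bb MM nn, Bb Mm NN, Bb Mm Nn, Bb Mm nn, Bb mm NN, Bb mm Nn, Bb mm nn}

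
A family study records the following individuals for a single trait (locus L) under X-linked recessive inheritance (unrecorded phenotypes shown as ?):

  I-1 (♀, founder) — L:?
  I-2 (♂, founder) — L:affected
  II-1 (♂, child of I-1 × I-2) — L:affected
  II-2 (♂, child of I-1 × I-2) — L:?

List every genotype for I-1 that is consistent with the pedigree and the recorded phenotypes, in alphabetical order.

I-1 ∈ {X^LX^l, X^lX^l}

L/I-1 ? ·: X^LX^l|X^lX^l
L/I-2 aff ·: X^lY
L/II-1 aff I-1×I-2: X^lY
L/II-2 ? I-1×I-2: X^LY|X^lY
⇒ L over [I-1,I-2,II-1,II-2]: 3 consistent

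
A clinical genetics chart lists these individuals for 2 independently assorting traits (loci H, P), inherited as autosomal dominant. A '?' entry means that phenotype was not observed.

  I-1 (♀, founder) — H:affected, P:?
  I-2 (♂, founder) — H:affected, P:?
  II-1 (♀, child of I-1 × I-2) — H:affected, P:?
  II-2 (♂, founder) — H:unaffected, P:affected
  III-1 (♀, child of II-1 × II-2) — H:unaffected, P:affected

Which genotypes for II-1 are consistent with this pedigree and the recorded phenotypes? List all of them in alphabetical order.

II-1 ∈ {Hh PP, Hh Pp, Hh pp}

H/I-1 aff ·: Hh|HH
H/I-2 aff ·: Hh|HH
H/II-1 aff I-1×I-2: Hh
H/II-2 un ·: hh
H/III-1 un II-1×II-2: hh
⇒ H over [I-1,I-2,II-1,II-2,III-1]: 3 consistent
P/I-1 ? ·: pp|Pp|PP
P/I-2 ? ·: pp|Pp|PP
P/II-1 ? I-1×I-2: pp|Pp|PP
P/II-2 aff ·: Pp|PP
P/III-1 aff II-1×II-2: Pp|PP
⇒ P over [I-1,I-2,II-1,II-2,III-1]: 48 consistent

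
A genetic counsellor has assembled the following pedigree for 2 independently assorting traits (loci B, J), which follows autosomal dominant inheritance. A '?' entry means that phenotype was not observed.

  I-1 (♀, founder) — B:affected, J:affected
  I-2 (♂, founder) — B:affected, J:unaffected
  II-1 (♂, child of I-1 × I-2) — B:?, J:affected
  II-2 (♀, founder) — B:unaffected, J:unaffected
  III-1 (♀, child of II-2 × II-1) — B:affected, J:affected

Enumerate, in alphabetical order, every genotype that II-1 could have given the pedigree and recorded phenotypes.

II-1 ∈ {BB Jj, Bb Jj}

B/I-1 aff ·: Bb|BB
B/I-2 aff ·: Bb|BB
B/II-1 ? I-1×I-2: Bb|BB
B/II-2 un ·: bb
B/III-1 aff II-2×II-1: Bb
⇒ B over [I-1,I-2,II-1,II-2,III-1]: 7 consistent
J/I-1 aff ·: Jj|JJ
J/I-2 un ·: jj
J/II-1 aff I-1×I-2: Jj
J/II-2 un ·: jj
J/III-1 aff II-2×II-1: Jj
⇒ J over [I-1,I-2,II-1,II-2,III-1]: 2 consistent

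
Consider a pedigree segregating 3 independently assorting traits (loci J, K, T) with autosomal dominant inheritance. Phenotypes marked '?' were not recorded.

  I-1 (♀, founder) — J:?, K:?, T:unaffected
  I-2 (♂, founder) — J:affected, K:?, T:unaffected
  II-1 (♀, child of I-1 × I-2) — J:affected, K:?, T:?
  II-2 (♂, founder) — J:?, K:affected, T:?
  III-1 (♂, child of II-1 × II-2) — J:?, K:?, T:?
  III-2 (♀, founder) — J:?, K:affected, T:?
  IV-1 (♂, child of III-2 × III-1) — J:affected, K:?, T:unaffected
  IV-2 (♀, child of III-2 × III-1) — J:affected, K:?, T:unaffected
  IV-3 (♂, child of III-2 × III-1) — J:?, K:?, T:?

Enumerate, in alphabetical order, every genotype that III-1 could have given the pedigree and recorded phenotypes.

III-1 ∈ {JJ KK Tt, JJ KK tt, JJ Kk Tt, JJ Kk tt, JJ kk Tt, JJ kk tt, Jj KK Tt, Jj KK tt, Jj Kk Tt, Jj Kk tt, Jj kk Tt, Jj kk tt, jj KK Tt, jj KK tt, jj Kk Tt, jj Kk tt, jj kk Tt, jj kk tt}

J/I-1 ? ·: jj|Jj|JJ
J/I-2 aff ·: Jj|JJ
J/II-1 aff I-1×I-2: Jj|JJ
J/II-2 ? ·: jj|Jj|JJ
J/III-1 ? II-1×II-2: jj|Jj|JJ
J/III-2 ? ·: jj|Jj|JJ
J/IV-1 aff III-2×III-1: Jj|JJ
J/IV-2 aff III-2×III-1: Jj|JJ
J/IV-3 ? III-2×III-1: jj|Jj|JJ
⇒ J over [I-1,I-2,II-1,II-2,III-1,III-2,IV-1,IV-2,IV-3]: 716 consistent
K/I-1 ? ·: kk|Kk|KK
K/I-2 ? ·: kk|Kk|KK
K/II-1 ? I-1×I-2: kk|Kk|KK
K/II-2 aff ·: Kk|KK
K/III-1 ? II-1×II-2: kk|Kk|KK
K/III-2 aff ·: Kk|KK
K/IV-1 ? III-2×III-1: kk|Kk|KK
K/IV-2 ? III-2×III-1: kk|Kk|KK
K/IV-3 ? III-2×III-1: kk|Kk|KK
⇒ K over [I-1,I-2,II-1,II-2,III-1,III-2,IV-1,IV-2,IV-3]: 1207 consistent
T/I-1 un ·: tt
T/I-2 un ·: tt
T/II-1 ? I-1×I-2: tt
T/II-2 ? ·: tt|Tt|TT
T/III-1 ? II-1×II-2: tt|Tt
T/III-2 ? ·: tt|Tt
T/IV-1 un III-2×III-1: tt
T/IV-2 un III-2×III-1: tt
T/IV-3 ? III-2×III-1: tt|Tt|TT
⇒ T over [I-1,I-2,II-1,II-2,III-1,III-2,IV-1,IV-2,IV-3]: 16 consistent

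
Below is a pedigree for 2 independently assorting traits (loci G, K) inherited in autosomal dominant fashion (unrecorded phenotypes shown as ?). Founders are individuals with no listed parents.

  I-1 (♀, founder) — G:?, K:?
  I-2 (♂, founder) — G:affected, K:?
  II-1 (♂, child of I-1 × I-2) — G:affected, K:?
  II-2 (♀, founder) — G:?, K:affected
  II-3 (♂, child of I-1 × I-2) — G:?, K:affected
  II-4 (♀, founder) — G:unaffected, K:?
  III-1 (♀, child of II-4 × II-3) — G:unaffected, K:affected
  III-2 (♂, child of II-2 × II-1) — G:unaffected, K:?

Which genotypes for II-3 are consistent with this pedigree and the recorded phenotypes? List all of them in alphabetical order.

G/I-1 ? ·: gg|Gg|GG
G/I-2 aff ·: Gg|GG
G/II-1 aff I-1×I-2: Gg
G/II-2 ? ·: gg|Gg
G/II-3 ? I-1×I-2: gg|Gg
G/II-4 un ·: gg
G/III-1 un II-4×II-3: gg
G/III-2 un II-2×II-1: gg
⇒ G over [I-1,I-2,II-1,II-2,II-3,II-4,III-1,III-2]: 14 consistent
K/I-1 ? ·: kk|Kk|KK
K/I-2 ? ·: kk|Kk|KK
K/II-1 ? I-1×I-2: kk|Kk|KK
K/II-2 aff ·: Kk|KK
K/II-3 aff I-1×I-2: Kk|KK
K/II-4 ? ·: kk|Kk|KK
K/III-1 aff II-4×II-3: Kk|KK
K/III-2 ? II-2×II-1: kk|Kk|KK
⇒ K over [I-1,I-2,II-1,II-2,II-3,II-4,III-1,III-2]: 385 consistent

II-3 ∈ {Gg KK, Gg Kk, gg KK, gg Kk}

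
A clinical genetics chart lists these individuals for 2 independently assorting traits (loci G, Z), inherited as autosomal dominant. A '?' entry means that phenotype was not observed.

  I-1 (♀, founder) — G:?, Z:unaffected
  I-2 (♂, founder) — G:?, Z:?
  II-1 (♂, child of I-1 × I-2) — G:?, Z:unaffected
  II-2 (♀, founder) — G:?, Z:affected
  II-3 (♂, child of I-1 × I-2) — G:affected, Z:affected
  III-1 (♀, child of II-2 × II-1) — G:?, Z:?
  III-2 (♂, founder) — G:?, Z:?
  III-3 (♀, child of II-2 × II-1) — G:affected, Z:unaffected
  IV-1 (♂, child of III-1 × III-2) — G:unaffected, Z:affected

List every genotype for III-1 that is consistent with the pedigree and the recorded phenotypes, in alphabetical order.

III-1 ∈ {Gg Zz, Gg zz, gg Zz, gg zz}

G/I-1 ? ·: gg|Gg|GG
G/I-2 ? ·: gg|Gg|GG
G/II-1 ? I-1×I-2: gg|Gg|GG
G/II-2 ? ·: gg|Gg|GG
G/II-3 aff I-1×I-2: Gg|GG
G/III-1 ? II-2×II-1: gg|Gg
G/III-2 ? ·: gg|Gg
G/III-3 aff II-2×II-1: Gg|GG
G/IV-1 un III-1×III-2: gg
⇒ G over [I-1,I-2,II-1,II-2,II-3,III-1,III-2,III-3,IV-1]: 226 consistent
Z/I-1 un ·: zz
Z/I-2 ? ·: Zz
Z/II-1 un I-1×I-2: zz
Z/II-2 aff ·: Zz
Z/II-3 aff I-1×I-2: Zz
Z/III-1 ? II-2×II-1: zz|Zz
Z/III-2 ? ·: zz|Zz|ZZ
Z/III-3 un II-2×II-1: zz
Z/IV-1 aff III-1×III-2: Zz|ZZ
⇒ Z over [I-1,I-2,II-1,II-2,II-3,III-1,III-2,III-3,IV-1]: 7 consistent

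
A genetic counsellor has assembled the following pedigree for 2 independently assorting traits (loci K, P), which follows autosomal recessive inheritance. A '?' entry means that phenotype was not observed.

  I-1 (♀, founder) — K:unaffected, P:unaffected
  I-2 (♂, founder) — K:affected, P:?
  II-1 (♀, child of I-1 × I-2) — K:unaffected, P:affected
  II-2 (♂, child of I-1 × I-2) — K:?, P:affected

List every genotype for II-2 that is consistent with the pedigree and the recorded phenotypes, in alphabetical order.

K/I-1 un ·: KK|Kk
K/I-2 aff ·: kk
K/II-1 un I-1×I-2: Kk
K/II-2 ? I-1×I-2: Kk|kk
⇒ K over [I-1,I-2,II-1,II-2]: 3 consistent
P/I-1 un ·: Pp
P/I-2 ? ·: Pp|pp
P/II-1 aff I-1×I-2: pp
P/II-2 aff I-1×I-2: pp
⇒ P over [I-1,I-2,II-1,II-2]: 2 consistent

II-2 ∈ {Kk pp, kk pp}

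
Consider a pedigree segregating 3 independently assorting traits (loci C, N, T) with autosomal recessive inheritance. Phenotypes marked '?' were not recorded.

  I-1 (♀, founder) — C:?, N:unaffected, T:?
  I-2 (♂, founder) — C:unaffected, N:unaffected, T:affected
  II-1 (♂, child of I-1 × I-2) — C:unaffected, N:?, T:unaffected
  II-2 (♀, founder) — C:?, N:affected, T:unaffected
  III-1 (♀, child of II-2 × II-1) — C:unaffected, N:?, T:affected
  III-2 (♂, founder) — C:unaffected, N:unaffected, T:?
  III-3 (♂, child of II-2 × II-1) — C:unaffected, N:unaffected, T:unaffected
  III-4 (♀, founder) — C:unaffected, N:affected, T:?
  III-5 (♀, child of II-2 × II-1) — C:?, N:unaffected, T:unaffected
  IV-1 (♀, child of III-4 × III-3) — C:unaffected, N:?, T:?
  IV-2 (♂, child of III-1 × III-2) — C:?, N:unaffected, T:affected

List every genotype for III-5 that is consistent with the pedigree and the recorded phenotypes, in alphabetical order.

C/I-1 ? ·: CC|Cc|cc
C/I-2 un ·: CC|Cc
C/II-1 un I-1×I-2: CC|Cc
C/II-2 ? ·: CC|Cc|cc
C/III-1 un II-2×II-1: CC|Cc
C/III-2 un ·: CC|Cc
C/III-3 un II-2×II-1: CC|Cc
C/III-4 un ·: CC|Cc
C/III-5 ? II-2×II-1: CC|Cc|cc
C/IV-1 un III-4×III-3: CC|Cc
C/IV-2 ? III-1×III-2: CC|Cc|cc
⇒ C over [I-1,I-2,II-1,II-2,III-1,III-2,III-3,III-4,III-5,IV-1,IV-2]: 2164 consistent
N/I-1 un ·: NN|Nn
N/I-2 un ·: NN|Nn
N/II-1 ? I-1×I-2: NN|Nn
N/II-2 aff ·: nn
N/III-1 ? II-2×II-1: Nn|nn
N/III-2 un ·: NN|Nn
N/III-3 un II-2×II-1: Nn
N/III-4 aff ·: nn
N/III-5 un II-2×II-1: Nn
N/IV-1 ? III-4×III-3: Nn|nn
N/IV-2 un III-1×III-2: NN|Nn
⇒ N over [I-1,I-2,II-1,II-2,III-1,III-2,III-3,III-4,III-5,IV-1,IV-2]: 68 consistent
T/I-1 ? ·: TT|Tt
T/I-2 aff ·: tt
T/II-1 un I-1×I-2: Tt
T/II-2 un ·: Tt
T/III-1 aff II-2×II-1: tt
T/III-2 ? ·: Tt|tt
T/III-3 un II-2×II-1: TT|Tt
T/III-4 ? ·: TT|Tt|tt
T/III-5 un II-2×II-1: TT|Tt
T/IV-1 ? III-4×III-3: TT|Tt|tt
T/IV-2 aff III-1×III-2: tt
⇒ T over [I-1,I-2,II-1,II-2,III-1,III-2,III-3,III-4,III-5,IV-1,IV-2]: 88 consistent

III-5 ∈ {CC Nn TT, CC Nn Tt, Cc Nn TT, Cc Nn Tt, cc Nn TT, cc Nn Tt}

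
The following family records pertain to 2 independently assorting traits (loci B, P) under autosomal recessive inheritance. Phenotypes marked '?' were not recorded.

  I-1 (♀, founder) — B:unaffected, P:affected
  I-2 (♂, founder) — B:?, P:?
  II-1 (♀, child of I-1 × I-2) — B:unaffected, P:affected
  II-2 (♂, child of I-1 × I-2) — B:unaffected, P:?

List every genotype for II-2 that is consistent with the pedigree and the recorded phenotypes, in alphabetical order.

II-2 ∈ {BB Pp, BB pp, Bb Pp, Bb pp}

B/I-1 un ·: BB|Bb
B/I-2 ? ·: BB|Bb|bb
B/II-1 un I-1×I-2: BB|Bb
B/II-2 un I-1×I-2: BB|Bb
⇒ B over [I-1,I-2,II-1,II-2]: 15 consistent
P/I-1 aff ·: pp
P/I-2 ? ·: Pp|pp
P/II-1 aff I-1×I-2: pp
P/II-2 ? I-1×I-2: Pp|pp
⇒ P over [I-1,I-2,II-1,II-2]: 3 consistent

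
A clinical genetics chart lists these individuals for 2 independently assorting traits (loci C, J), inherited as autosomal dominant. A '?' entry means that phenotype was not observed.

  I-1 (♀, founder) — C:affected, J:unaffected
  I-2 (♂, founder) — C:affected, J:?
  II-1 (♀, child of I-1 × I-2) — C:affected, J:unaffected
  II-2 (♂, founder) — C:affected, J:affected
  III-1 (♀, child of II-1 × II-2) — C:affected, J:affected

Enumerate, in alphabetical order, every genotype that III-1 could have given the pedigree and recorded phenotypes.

C/I-1 aff ·: Cc|CC
C/I-2 aff ·: Cc|CC
C/II-1 aff I-1×I-2: Cc|CC
C/II-2 aff ·: Cc|CC
C/III-1 aff II-1×II-2: Cc|CC
⇒ C over [I-1,I-2,II-1,II-2,III-1]: 24 consistent
J/I-1 un ·: jj
J/I-2 ? ·: jj|Jj
J/II-1 un I-1×I-2: jj
J/II-2 aff ·: Jj|JJ
J/III-1 aff II-1×II-2: Jj
⇒ J over [I-1,I-2,II-1,II-2,III-1]: 4 consistent

III-1 ∈ {CC Jj, Cc Jj}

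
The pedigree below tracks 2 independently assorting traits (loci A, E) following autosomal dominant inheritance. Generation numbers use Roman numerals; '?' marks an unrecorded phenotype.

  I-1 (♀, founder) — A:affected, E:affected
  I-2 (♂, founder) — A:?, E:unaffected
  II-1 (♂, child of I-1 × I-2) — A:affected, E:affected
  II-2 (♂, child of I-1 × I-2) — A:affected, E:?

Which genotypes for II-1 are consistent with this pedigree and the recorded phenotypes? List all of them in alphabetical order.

II-1 ∈ {AA Ee, Aa Ee}

A/I-1 aff ·: Aa|AA
A/I-2 ? ·: aa|Aa|AA
A/II-1 aff I-1×I-2: Aa|AA
A/II-2 aff I-1×I-2: Aa|AA
⇒ A over [I-1,I-2,II-1,II-2]: 15 consistent
E/I-1 aff ·: Ee|EE
E/I-2 un ·: ee
E/II-1 aff I-1×I-2: Ee
E/II-2 ? I-1×I-2: ee|Ee
⇒ E over [I-1,I-2,II-1,II-2]: 3 consistent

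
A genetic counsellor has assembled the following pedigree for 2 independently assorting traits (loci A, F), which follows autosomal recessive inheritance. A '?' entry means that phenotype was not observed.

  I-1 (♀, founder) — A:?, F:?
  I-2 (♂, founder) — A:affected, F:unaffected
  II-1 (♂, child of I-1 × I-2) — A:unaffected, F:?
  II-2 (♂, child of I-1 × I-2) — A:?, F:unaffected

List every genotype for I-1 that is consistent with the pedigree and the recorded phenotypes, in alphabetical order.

I-1 ∈ {AA FF, AA Ff, AA ff, Aa FF, Aa Ff, Aa ff}

A/I-1 ? ·: AA|Aa
A/I-2 aff ·: aa
A/II-1 un I-1×I-2: Aa
A/II-2 ? I-1×I-2: Aa|aa
⇒ A over [I-1,I-2,II-1,II-2]: 3 consistent
F/I-1 ? ·: FF|Ff|ff
F/I-2 un ·: FF|Ff
F/II-1 ? I-1×I-2: FF|Ff|ff
F/II-2 un I-1×I-2: FF|Ff
⇒ F over [I-1,I-2,II-1,II-2]: 18 consistent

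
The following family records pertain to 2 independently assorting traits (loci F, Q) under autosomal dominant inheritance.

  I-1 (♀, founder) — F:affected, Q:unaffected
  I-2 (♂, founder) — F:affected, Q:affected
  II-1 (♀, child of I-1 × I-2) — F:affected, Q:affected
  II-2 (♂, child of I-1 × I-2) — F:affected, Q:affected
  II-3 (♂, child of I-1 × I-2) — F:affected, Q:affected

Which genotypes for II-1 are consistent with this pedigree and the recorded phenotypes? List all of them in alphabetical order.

II-1 ∈ {FF Qq, Ff Qq}

F/I-1 aff ·: Ff|FF
F/I-2 aff ·: Ff|FF
F/II-1 aff I-1×I-2: Ff|FF
F/II-2 aff I-1×I-2: Ff|FF
F/II-3 aff I-1×I-2: Ff|FF
⇒ F over [I-1,I-2,II-1,II-2,II-3]: 25 consistent
Q/I-1 un ·: qq
Q/I-2 aff ·: Qq|QQ
Q/II-1 aff I-1×I-2: Qq
Q/II-2 aff I-1×I-2: Qq
Q/II-3 aff I-1×I-2: Qq
⇒ Q over [I-1,I-2,II-1,II-2,II-3]: 2 consistent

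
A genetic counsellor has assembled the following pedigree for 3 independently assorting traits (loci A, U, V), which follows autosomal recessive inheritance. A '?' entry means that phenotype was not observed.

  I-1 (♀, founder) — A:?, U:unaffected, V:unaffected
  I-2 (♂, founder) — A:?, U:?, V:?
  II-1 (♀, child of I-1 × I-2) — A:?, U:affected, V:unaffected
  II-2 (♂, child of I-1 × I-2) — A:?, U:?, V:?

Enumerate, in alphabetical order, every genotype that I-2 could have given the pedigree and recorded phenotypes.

A/I-1 ? ·: AA|Aa|aa
A/I-2 ? ·: AA|Aa|aa
A/II-1 ? I-1×I-2: AA|Aa|aa
A/II-2 ? I-1×I-2: AA|Aa|aa
⇒ A over [I-1,I-2,II-1,II-2]: 29 consistent
U/I-1 un ·: Uu
U/I-2 ? ·: Uu|uu
U/II-1 aff I-1×I-2: uu
U/II-2 ? I-1×I-2: UU|Uu|uu
⇒ U over [I-1,I-2,II-1,II-2]: 5 consistent
V/I-1 un ·: VV|Vv
V/I-2 ? ·: VV|Vv|vv
V/II-1 un I-1×I-2: VV|Vv
V/II-2 ? I-1×I-2: VV|Vv|vv
⇒ V over [I-1,I-2,II-1,II-2]: 18 consistent

I-2 ∈ {AA Uu VV, AA Uu Vv, AA Uu vv, AA uu VV, AA uu Vv, AA uu vv, Aa Uu VV, Aa Uu Vv, Aa Uu vv, Aa uu VV, Aa uu Vv, Aa uu vv, aa Uu VV, aa Uu Vv, aa Uu vv, aa uu VV, aa uu Vv, aa uu vv}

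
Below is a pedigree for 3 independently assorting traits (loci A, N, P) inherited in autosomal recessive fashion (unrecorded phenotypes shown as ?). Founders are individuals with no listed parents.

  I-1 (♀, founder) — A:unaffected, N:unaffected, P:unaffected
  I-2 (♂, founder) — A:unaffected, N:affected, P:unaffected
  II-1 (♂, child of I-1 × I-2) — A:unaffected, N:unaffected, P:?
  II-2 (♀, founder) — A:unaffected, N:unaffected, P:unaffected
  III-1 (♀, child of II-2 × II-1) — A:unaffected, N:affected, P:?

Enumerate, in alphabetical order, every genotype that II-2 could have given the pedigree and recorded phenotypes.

II-2 ∈ {AA Nn PP, AA Nn Pp, Aa Nn PP, Aa Nn Pp}

A/I-1 un ·: AA|Aa
A/I-2 un ·: AA|Aa
A/II-1 un I-1×I-2: AA|Aa
A/II-2 un ·: AA|Aa
A/III-1 un II-2×II-1: AA|Aa
⇒ A over [I-1,I-2,II-1,II-2,III-1]: 24 consistent
N/I-1 un ·: NN|Nn
N/I-2 aff ·: nn
N/II-1 un I-1×I-2: Nn
N/II-2 un ·: Nn
N/III-1 aff II-2×II-1: nn
⇒ N over [I-1,I-2,II-1,II-2,III-1]: 2 consistent
P/I-1 un ·: PP|Pp
P/I-2 un ·: PP|Pp
P/II-1 ? I-1×I-2: PP|Pp|pp
P/II-2 un ·: PP|Pp
P/III-1 ? II-2×II-1: PP|Pp|pp
⇒ P over [I-1,I-2,II-1,II-2,III-1]: 30 consistent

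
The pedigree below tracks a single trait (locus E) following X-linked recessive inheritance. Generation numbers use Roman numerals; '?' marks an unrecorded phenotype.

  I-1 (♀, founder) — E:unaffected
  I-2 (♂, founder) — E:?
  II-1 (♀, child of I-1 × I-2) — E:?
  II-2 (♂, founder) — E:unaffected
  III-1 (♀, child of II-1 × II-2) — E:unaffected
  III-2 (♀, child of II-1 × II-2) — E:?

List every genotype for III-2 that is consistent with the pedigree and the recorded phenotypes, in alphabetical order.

III-2 ∈ {X^EX^E, X^EX^e}

E/I-1 un ·: X^EX^E|X^EX^e
E/I-2 ? ·: X^EY|X^eY
E/II-1 ? I-1×I-2: X^EX^E|X^EX^e|X^eX^e
E/II-2 un ·: X^EY
E/III-1 un II-1×II-2: X^EX^E|X^EX^e
E/III-2 ? II-1×II-2: X^EX^E|X^EX^e
⇒ E over [I-1,I-2,II-1,II-2,III-1,III-2]: 15 consistent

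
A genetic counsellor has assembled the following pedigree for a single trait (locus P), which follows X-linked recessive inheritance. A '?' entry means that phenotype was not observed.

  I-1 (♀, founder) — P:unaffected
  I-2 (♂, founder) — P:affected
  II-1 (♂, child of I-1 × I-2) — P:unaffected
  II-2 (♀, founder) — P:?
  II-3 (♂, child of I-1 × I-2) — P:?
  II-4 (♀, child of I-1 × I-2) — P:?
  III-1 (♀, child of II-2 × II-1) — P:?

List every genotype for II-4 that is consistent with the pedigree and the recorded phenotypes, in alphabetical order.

II-4 ∈ {X^PX^p, X^pX^p}

P/I-1 un ·: X^PX^P|X^PX^p
P/I-2 aff ·: X^pY
P/II-1 un I-1×I-2: X^PY
P/II-2 ? ·: X^PX^P|X^PX^p|X^pX^p
P/II-3 ? I-1×I-2: X^PY|X^pY
P/II-4 ? I-1×I-2: X^PX^p|X^pX^p
P/III-1 ? II-2×II-1: X^PX^P|X^PX^p
⇒ P over [I-1,I-2,II-1,II-2,II-3,II-4,III-1]: 20 consistent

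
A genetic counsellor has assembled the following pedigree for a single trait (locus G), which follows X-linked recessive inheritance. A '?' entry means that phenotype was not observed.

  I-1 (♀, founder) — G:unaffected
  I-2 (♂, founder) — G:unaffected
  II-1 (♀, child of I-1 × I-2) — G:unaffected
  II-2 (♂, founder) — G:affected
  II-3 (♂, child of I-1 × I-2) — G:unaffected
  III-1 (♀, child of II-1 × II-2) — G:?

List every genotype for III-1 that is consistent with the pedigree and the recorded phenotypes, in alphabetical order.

G/I-1 un ·: X^GX^G|X^GX^g
G/I-2 un ·: X^GY
G/II-1 un I-1×I-2: X^GX^G|X^GX^g
G/II-2 aff ·: X^gY
G/II-3 un I-1×I-2: X^GY
G/III-1 ? II-1×II-2: X^GX^g|X^gX^g
⇒ G over [I-1,I-2,II-1,II-2,II-3,III-1]: 4 consistent

III-1 ∈ {X^GX^g, X^gX^g}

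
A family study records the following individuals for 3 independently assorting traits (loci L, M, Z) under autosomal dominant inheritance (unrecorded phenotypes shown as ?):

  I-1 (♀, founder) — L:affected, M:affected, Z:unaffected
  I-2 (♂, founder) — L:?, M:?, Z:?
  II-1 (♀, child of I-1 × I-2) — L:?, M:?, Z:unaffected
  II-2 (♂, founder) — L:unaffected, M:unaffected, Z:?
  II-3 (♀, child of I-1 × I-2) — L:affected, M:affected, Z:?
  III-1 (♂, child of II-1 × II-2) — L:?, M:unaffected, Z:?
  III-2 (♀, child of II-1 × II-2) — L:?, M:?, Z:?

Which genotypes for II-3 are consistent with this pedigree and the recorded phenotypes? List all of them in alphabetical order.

L/I-1 aff ·: Ll|LL
L/I-2 ? ·: ll|Ll|LL
L/II-1 ? I-1×I-2: ll|Ll|LL
L/II-2 un ·: ll
L/II-3 aff I-1×I-2: Ll|LL
L/III-1 ? II-1×II-2: ll|Ll
L/III-2 ? II-1×II-2: ll|Ll
⇒ L over [I-1,I-2,II-1,II-2,II-3,III-1,III-2]: 42 consistent
M/I-1 aff ·: Mm|MM
M/I-2 ? ·: mm|Mm|MM
M/II-1 ? I-1×I-2: mm|Mm
M/II-2 un ·: mm
M/II-3 aff I-1×I-2: Mm|MM
M/III-1 un II-1×II-2: mm
M/III-2 ? II-1×II-2: mm|Mm
⇒ M over [I-1,I-2,II-1,II-2,II-3,III-1,III-2]: 19 consistent
Z/I-1 un ·: zz
Z/I-2 ? ·: zz|Zz
Z/II-1 un I-1×I-2: zz
Z/II-2 ? ·: zz|Zz|ZZ
Z/II-3 ? I-1×I-2: zz|Zz
Z/III-1 ? II-1×II-2: zz|Zz
Z/III-2 ? II-1×II-2: zz|Zz
⇒ Z over [I-1,I-2,II-1,II-2,II-3,III-1,III-2]: 18 consistent

II-3 ∈ {LL MM Zz, LL MM zz, LL Mm Zz, LL Mm zz, Ll MM Zz, Ll MM zz, Ll Mm Zz, Ll Mm zz}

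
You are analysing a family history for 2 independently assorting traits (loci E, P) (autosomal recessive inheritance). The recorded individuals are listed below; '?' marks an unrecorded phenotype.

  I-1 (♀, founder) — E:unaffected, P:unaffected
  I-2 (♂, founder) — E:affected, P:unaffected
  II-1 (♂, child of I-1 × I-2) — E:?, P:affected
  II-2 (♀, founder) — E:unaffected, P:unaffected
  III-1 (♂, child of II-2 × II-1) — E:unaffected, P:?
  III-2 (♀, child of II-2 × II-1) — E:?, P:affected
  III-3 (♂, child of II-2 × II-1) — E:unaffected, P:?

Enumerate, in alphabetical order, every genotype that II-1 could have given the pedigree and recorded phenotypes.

E/I-1 un ·: EE|Ee
E/I-2 aff ·: ee
E/II-1 ? I-1×I-2: Ee|ee
E/II-2 un ·: EE|Ee
E/III-1 un II-2×II-1: EE|Ee
E/III-2 ? II-2×II-1: EE|Ee|ee
E/III-3 un II-2×II-1: EE|Ee
⇒ E over [I-1,I-2,II-1,II-2,III-1,III-2,III-3]: 43 consistent
P/I-1 un ·: Pp
P/I-2 un ·: Pp
P/II-1 aff I-1×I-2: pp
P/II-2 un ·: Pp
P/III-1 ? II-2×II-1: Pp|pp
P/III-2 aff II-2×II-1: pp
P/III-3 ? II-2×II-1: Pp|pp
⇒ P over [I-1,I-2,II-1,II-2,III-1,III-2,III-3]: 4 consistent

II-1 ∈ {Ee pp, ee pp}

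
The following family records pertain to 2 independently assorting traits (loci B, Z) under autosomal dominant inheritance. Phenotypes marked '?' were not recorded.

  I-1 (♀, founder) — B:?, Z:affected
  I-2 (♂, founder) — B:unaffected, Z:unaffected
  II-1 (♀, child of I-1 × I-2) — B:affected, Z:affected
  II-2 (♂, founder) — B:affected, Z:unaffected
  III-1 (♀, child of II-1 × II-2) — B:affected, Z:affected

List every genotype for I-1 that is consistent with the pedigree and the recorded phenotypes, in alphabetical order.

B/I-1 ? ·: Bb|BB
B/I-2 un ·: bb
B/II-1 aff I-1×I-2: Bb
B/II-2 aff ·: Bb|BB
B/III-1 aff II-1×II-2: Bb|BB
⇒ B over [I-1,I-2,II-1,II-2,III-1]: 8 consistent
Z/I-1 aff ·: Zz|ZZ
Z/I-2 un ·: zz
Z/II-1 aff I-1×I-2: Zz
Z/II-2 un ·: zz
Z/III-1 aff II-1×II-2: Zz
⇒ Z over [I-1,I-2,II-1,II-2,III-1]: 2 consistent

I-1 ∈ {BB ZZ, BB Zz, Bb ZZ, Bb Zz}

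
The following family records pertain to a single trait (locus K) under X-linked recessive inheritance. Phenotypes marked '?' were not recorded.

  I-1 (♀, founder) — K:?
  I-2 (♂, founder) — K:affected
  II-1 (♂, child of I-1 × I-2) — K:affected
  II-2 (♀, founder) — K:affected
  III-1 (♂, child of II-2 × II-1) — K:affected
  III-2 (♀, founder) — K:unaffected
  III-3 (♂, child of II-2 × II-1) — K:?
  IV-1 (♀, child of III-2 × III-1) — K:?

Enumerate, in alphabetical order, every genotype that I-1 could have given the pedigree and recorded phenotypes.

K/I-1 ? ·: X^KX^k|X^kX^k
K/I-2 aff ·: X^kY
K/II-1 aff I-1×I-2: X^kY
K/II-2 aff ·: X^kX^k
K/III-1 aff II-2×II-1: X^kY
K/III-2 un ·: X^KX^K|X^KX^k
K/III-3 ? II-2×II-1: X^kY
K/IV-1 ? III-2×III-1: X^KX^k|X^kX^k
⇒ K over [I-1,I-2,II-1,II-2,III-1,III-2,III-3,IV-1]: 6 consistent

I-1 ∈ {X^KX^k, X^kX^k}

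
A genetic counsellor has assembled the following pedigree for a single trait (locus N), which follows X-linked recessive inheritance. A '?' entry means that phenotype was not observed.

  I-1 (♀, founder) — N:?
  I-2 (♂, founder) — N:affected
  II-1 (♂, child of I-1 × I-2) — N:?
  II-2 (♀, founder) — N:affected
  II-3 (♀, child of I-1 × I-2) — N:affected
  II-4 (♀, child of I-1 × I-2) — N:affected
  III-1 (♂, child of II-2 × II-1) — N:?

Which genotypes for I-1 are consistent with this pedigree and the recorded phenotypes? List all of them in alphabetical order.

N/I-1 ? ·: X^NX^n|X^nX^n
N/I-2 aff ·: X^nY
N/II-1 ? I-1×I-2: X^NY|X^nY
N/II-2 aff ·: X^nX^n
N/II-3 aff I-1×I-2: X^nX^n
N/II-4 aff I-1×I-2: X^nX^n
N/III-1 ? II-2×II-1: X^nY
⇒ N over [I-1,I-2,II-1,II-2,II-3,II-4,III-1]: 3 consistent

I-1 ∈ {X^NX^n, X^nX^n}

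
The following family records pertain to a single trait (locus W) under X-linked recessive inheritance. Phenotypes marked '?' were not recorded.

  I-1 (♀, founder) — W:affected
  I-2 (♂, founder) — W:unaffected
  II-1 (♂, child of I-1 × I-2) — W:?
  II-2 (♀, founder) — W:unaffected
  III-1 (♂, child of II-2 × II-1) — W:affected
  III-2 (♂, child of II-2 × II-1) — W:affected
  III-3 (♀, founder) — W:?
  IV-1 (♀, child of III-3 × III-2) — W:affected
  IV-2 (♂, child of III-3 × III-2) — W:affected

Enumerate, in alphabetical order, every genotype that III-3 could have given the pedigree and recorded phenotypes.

III-3 ∈ {X^WX^w, X^wX^w}

W/I-1 aff ·: X^wX^w
W/I-2 un ·: X^WY
W/II-1 ? I-1×I-2: X^wY
W/II-2 un ·: X^WX^w
W/III-1 aff II-2×II-1: X^wY
W/III-2 aff II-2×II-1: X^wY
W/III-3 ? ·: X^WX^w|X^wX^w
W/IV-1 aff III-3×III-2: X^wX^w
W/IV-2 aff III-3×III-2: X^wY
⇒ W over [I-1,I-2,II-1,II-2,III-1,III-2,III-3,IV-1,IV-2]: 2 consistent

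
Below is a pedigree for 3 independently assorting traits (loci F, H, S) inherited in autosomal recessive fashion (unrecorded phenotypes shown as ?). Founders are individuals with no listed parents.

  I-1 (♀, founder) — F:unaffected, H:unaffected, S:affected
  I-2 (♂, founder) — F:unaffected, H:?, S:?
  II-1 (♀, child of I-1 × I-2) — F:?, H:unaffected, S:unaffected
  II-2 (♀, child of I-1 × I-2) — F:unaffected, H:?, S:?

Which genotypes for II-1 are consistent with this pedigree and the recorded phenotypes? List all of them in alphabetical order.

F/I-1 un ·: FF|Ff
F/I-2 un ·: FF|Ff
F/II-1 ? I-1×I-2: FF|Ff|ff
F/II-2 un I-1×I-2: FF|Ff
⇒ F over [I-1,I-2,II-1,II-2]: 15 consistent
H/I-1 un ·: HH|Hh
H/I-2 ? ·: HH|Hh|hh
H/II-1 un I-1×I-2: HH|Hh
H/II-2 ? I-1×I-2: HH|Hh|hh
⇒ H over [I-1,I-2,II-1,II-2]: 18 consistent
S/I-1 aff ·: ss
S/I-2 ? ·: SS|Ss
S/II-1 un I-1×I-2: Ss
S/II-2 ? I-1×I-2: Ss|ss
⇒ S over [I-1,I-2,II-1,II-2]: 3 consistent

II-1 ∈ {FF HH Ss, FF Hh Ss, Ff HH Ss, Ff Hh Ss, ff HH Ss, ff Hh Ss}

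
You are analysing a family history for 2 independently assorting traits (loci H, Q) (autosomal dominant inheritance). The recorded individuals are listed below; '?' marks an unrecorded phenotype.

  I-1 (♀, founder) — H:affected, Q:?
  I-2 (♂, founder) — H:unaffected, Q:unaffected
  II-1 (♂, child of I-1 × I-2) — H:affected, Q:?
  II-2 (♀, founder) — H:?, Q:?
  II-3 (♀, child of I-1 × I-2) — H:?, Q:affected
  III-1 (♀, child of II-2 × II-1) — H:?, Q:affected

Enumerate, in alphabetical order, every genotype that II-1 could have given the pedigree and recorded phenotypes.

II-1 ∈ {Hh Qq, Hh qq}

H/I-1 aff ·: Hh|HH
H/I-2 un ·: hh
H/II-1 aff I-1×I-2: Hh
H/II-2 ? ·: hh|Hh|HH
H/II-3 ? I-1×I-2: hh|Hh
H/III-1 ? II-2×II-1: hh|Hh|HH
⇒ H over [I-1,I-2,II-1,II-2,II-3,III-1]: 21 consistent
Q/I-1 ? ·: Qq|QQ
Q/I-2 un ·: qq
Q/II-1 ? I-1×I-2: qq|Qq
Q/II-2 ? ·: qq|Qq|QQ
Q/II-3 aff I-1×I-2: Qq
Q/III-1 aff II-2×II-1: Qq|QQ
⇒ Q over [I-1,I-2,II-1,II-2,II-3,III-1]: 12 consistent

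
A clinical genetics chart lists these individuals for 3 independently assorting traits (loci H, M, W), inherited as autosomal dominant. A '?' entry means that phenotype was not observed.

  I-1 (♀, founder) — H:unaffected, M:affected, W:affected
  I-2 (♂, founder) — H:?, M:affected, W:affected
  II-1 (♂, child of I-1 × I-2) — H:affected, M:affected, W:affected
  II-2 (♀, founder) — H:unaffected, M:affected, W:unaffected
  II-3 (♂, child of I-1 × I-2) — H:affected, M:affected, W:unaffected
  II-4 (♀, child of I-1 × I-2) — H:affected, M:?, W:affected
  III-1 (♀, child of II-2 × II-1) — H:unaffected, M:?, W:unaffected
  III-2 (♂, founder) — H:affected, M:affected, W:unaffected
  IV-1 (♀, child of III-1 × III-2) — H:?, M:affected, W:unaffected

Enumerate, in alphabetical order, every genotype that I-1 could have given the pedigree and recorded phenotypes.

H/I-1 un ·: hh
H/I-2 ? ·: Hh|HH
H/II-1 aff I-1×I-2: Hh
H/II-2 un ·: hh
H/II-3 aff I-1×I-2: Hh
H/II-4 aff I-1×I-2: Hh
H/III-1 un II-2×II-1: hh
H/III-2 aff ·: Hh|HH
H/IV-1 ? III-1×III-2: hh|Hh
⇒ H over [I-1,I-2,II-1,II-2,II-3,II-4,III-1,III-2,IV-1]: 6 consistent
M/I-1 aff ·: Mm|MM
M/I-2 aff ·: Mm|MM
M/II-1 aff I-1×I-2: Mm|MM
M/II-2 aff ·: Mm|MM
M/II-3 aff I-1×I-2: Mm|MM
M/II-4 ? I-1×I-2: mm|Mm|MM
M/III-1 ? II-2×II-1: mm|Mm|MM
M/III-2 aff ·: Mm|MM
M/IV-1 aff III-1×III-2: Mm|MM
⇒ M over [I-1,I-2,II-1,II-2,II-3,II-4,III-1,III-2,IV-1]: 374 consistent
W/I-1 aff ·: Ww
W/I-2 aff ·: Ww
W/II-1 aff I-1×I-2: Ww
W/II-2 un ·: ww
W/II-3 un I-1×I-2: ww
W/II-4 aff I-1×I-2: Ww|WW
W/III-1 un II-2×II-1: ww
W/III-2 un ·: ww
W/IV-1 un III-1×III-2: ww
⇒ W over [I-1,I-2,II-1,II-2,II-3,II-4,III-1,III-2,IV-1]: 2 consistent

I-1 ∈ {hh MM Ww, hh Mm Ww}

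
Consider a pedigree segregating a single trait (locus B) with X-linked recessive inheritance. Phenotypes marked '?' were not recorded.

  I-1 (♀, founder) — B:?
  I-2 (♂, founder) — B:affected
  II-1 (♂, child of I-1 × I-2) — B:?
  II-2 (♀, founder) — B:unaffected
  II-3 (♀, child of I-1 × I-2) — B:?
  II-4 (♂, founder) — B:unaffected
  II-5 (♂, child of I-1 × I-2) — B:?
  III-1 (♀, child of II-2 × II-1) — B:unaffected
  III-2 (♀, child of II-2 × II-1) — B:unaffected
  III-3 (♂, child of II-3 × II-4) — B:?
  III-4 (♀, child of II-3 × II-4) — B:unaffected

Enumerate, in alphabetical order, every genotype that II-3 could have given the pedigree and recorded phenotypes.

B/I-1 ? ·: X^BX^B|X^BX^b|X^bX^b
B/I-2 aff ·: X^bY
B/II-1 ? I-1×I-2: X^BY|X^bY
B/II-2 un ·: X^BX^B|X^BX^b
B/II-3 ? I-1×I-2: X^BX^b|X^bX^b
B/II-4 un ·: X^BY
B/II-5 ? I-1×I-2: X^BY|X^bY
B/III-1 un II-2×II-1: X^BX^B|X^BX^b
B/III-2 un II-2×II-1: X^BX^B|X^BX^b
B/III-3 ? II-3×II-4: X^BY|X^bY
B/III-4 un II-3×II-4: X^BX^B|X^BX^b
⇒ B over [I-1,I-2,II-1,II-2,II-3,II-4,II-5,III-1,III-2,III-3,III-4]: 92 consistent

II-3 ∈ {X^BX^b, X^bX^b}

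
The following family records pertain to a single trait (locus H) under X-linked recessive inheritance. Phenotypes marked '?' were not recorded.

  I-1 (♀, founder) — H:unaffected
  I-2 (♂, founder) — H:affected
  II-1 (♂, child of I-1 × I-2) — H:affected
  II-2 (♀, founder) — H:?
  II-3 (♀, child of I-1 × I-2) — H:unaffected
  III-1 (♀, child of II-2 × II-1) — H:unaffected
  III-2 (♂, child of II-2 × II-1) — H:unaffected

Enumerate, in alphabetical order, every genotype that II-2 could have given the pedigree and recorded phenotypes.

II-2 ∈ {X^HX^H, X^HX^h}

H/I-1 un ·: X^HX^h
H/I-2 aff ·: X^hY
H/II-1 aff I-1×I-2: X^hY
H/II-2 ? ·: X^HX^H|X^HX^h
H/II-3 un I-1×I-2: X^HX^h
H/III-1 un II-2×II-1: X^HX^h
H/III-2 un II-2×II-1: X^HY
⇒ H over [I-1,I-2,II-1,II-2,II-3,III-1,III-2]: 2 consistent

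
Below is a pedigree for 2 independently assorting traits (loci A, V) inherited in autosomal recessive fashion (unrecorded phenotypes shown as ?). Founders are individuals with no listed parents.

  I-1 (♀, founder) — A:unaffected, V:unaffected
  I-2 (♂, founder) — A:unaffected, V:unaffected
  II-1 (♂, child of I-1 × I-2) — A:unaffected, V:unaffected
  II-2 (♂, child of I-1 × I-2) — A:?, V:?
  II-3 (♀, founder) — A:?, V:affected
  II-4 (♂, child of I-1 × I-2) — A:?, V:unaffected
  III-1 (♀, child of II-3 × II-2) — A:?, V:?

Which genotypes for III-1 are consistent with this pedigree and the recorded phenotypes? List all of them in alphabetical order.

III-1 ∈ {AA Vv, AA vv, Aa Vv, Aa vv, aa Vv, aa vv}

A/I-1 un ·: AA|Aa
A/I-2 un ·: AA|Aa
A/II-1 un I-1×I-2: AA|Aa
A/II-2 ? I-1×I-2: AA|Aa|aa
A/II-3 ? ·: AA|Aa|aa
A/II-4 ? I-1×I-2: AA|Aa|aa
A/III-1 ? II-3×II-2: AA|Aa|aa
⇒ A over [I-1,I-2,II-1,II-2,II-3,II-4,III-1]: 182 consistent
V/I-1 un ·: VV|Vv
V/I-2 un ·: VV|Vv
V/II-1 un I-1×I-2: VV|Vv
V/II-2 ? I-1×I-2: VV|Vv|vv
V/II-3 aff ·: vv
V/II-4 un I-1×I-2: VV|Vv
V/III-1 ? II-3×II-2: Vv|vv
⇒ V over [I-1,I-2,II-1,II-2,II-3,II-4,III-1]: 41 consistent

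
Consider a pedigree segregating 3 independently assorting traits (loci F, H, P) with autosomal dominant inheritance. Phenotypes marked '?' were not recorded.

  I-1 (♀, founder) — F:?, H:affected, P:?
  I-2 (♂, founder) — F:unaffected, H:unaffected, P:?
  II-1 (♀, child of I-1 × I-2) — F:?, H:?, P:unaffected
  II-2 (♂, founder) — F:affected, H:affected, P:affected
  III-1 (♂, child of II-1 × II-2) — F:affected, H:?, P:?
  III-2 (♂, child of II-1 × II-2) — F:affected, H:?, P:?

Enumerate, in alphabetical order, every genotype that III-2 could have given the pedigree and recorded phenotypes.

III-2 ∈ {FF HH Pp, FF HH pp, FF Hh Pp, FF Hh pp, FF hh Pp, FF hh pp, Ff HH Pp, Ff HH pp, Ff Hh Pp, Ff Hh pp, Ff hh Pp, Ff hh pp}

F/I-1 ? ·: ff|Ff|FF
F/I-2 un ·: ff
F/II-1 ? I-1×I-2: ff|Ff
F/II-2 aff ·: Ff|FF
F/III-1 aff II-1×II-2: Ff|FF
F/III-2 aff II-1×II-2: Ff|FF
⇒ F over [I-1,I-2,II-1,II-2,III-1,III-2]: 20 consistent
H/I-1 aff ·: Hh|HH
H/I-2 un ·: hh
H/II-1 ? I-1×I-2: hh|Hh
H/II-2 aff ·: Hh|HH
H/III-1 ? II-1×II-2: hh|Hh|HH
H/III-2 ? II-1×II-2: hh|Hh|HH
⇒ H over [I-1,I-2,II-1,II-2,III-1,III-2]: 31 consistent
P/I-1 ? ·: pp|Pp
P/I-2 ? ·: pp|Pp
P/II-1 un I-1×I-2: pp
P/II-2 aff ·: Pp|PP
P/III-1 ? II-1×II-2: pp|Pp
P/III-2 ? II-1×II-2: pp|Pp
⇒ P over [I-1,I-2,II-1,II-2,III-1,III-2]: 20 consistent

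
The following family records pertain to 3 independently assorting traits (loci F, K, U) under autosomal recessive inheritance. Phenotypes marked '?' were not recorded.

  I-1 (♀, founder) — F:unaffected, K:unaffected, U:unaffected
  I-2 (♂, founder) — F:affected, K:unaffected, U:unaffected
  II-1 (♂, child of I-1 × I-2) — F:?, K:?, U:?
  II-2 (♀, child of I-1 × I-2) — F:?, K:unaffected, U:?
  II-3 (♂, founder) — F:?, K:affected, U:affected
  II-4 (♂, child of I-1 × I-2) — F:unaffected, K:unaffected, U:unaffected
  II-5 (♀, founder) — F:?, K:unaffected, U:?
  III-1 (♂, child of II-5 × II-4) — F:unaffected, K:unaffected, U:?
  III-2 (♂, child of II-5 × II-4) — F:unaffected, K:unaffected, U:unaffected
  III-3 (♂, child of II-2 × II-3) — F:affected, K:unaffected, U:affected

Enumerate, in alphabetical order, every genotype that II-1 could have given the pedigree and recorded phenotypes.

F/I-1 un ·: FF|Ff
F/I-2 aff ·: ff
F/II-1 ? I-1×I-2: Ff|ff
F/II-2 ? I-1×I-2: Ff|ff
F/II-3 ? ·: Ff|ff
F/II-4 un I-1×I-2: Ff
F/II-5 ? ·: FF|Ff|ff
F/III-1 un II-5×II-4: FF|Ff
F/III-2 un II-5×II-4: FF|Ff
F/III-3 aff II-2×II-3: ff
⇒ F over [I-1,I-2,II-1,II-2,II-3,II-4,II-5,III-1,III-2,III-3]: 90 consistent
K/I-1 un ·: KK|Kk
K/I-2 un ·: KK|Kk
K/II-1 ? I-1×I-2: KK|Kk|kk
K/II-2 un I-1×I-2: KK|Kk
K/II-3 aff ·: kk
K/II-4 un I-1×I-2: KK|Kk
K/II-5 un ·: KK|Kk
K/III-1 un II-5×II-4: KK|Kk
K/III-2 un II-5×II-4: KK|Kk
K/III-3 un II-2×II-3: Kk
⇒ K over [I-1,I-2,II-1,II-2,II-3,II-4,II-5,III-1,III-2,III-3]: 187 consistent
U/I-1 un ·: UU|Uu
U/I-2 un ·: UU|Uu
U/II-1 ? I-1×I-2: UU|Uu|uu
U/II-2 ? I-1×I-2: Uu|uu
U/II-3 aff ·: uu
U/II-4 un I-1×I-2: UU|Uu
U/II-5 ? ·: UU|Uu|uu
U/III-1 ? II-5×II-4: UU|Uu|uu
U/III-2 un II-5×II-4: UU|Uu
U/III-3 aff II-2×II-3: uu
⇒ U over [I-1,I-2,II-1,II-2,II-3,II-4,II-5,III-1,III-2,III-3]: 180 consistent

II-1 ∈ {Ff KK UU, Ff KK Uu, Ff KK uu, Ff Kk UU, Ff Kk Uu, Ff Kk uu, Ff kk UU, Ff kk Uu, Ff kk uu, ff KK UU, ff KK Uu, ff KK uu, ff Kk UU, ff Kk Uu, ff Kk uu, ff kk UU, ff kk Uu, ff kk uu}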